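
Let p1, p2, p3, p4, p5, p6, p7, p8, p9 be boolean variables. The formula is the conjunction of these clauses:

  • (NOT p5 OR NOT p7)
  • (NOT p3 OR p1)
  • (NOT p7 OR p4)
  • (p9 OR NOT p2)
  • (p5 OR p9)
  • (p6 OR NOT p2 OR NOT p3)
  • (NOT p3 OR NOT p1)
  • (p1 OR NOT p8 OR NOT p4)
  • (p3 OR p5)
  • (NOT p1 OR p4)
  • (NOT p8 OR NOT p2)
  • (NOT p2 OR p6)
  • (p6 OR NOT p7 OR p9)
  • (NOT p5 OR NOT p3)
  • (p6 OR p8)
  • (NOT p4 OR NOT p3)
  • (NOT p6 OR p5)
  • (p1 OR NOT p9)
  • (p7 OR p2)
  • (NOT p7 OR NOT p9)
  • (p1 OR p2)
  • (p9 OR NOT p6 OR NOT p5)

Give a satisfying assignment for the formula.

Set p1 = True and propagate.
  then p3 is forced to False.
  then p5 is forced to True.
  then p7 is forced to False.
  then p4 is forced to True.
  then p2 is forced to True.
  then p9 is forced to True.
  then p8 is forced to False.
  then p6 is forced to True.
Every clause has at least one true literal under this assignment.
Check each clause:
  1. (NOT p5 OR NOT p7) — NOT p7 is true.
  2. (p1 OR NOT p3) — p1 is true.
  3. (NOT p7 OR p4) — NOT p7 is true.
  4. (NOT p2 OR p9) — p9 is true.
  5. (p9 OR p5) — p9 is true.
  6. (NOT p3 OR NOT p2 OR p6) — NOT p3 is true.
  7. (NOT p1 OR NOT p3) — NOT p3 is true.
  8. (NOT p8 OR NOT p4 OR p1) — NOT p8 is true.
  9. (p3 OR p5) — p5 is true.
  10. (NOT p1 OR p4) — p4 is true.
  11. (NOT p2 OR NOT p8) — NOT p8 is true.
  12. (p6 OR NOT p2) — p6 is true.
  13. (p9 OR p6 OR NOT p7) — p9 is true.
  14. (NOT p3 OR NOT p5) — NOT p3 is true.
  15. (p8 OR p6) — p6 is true.
  16. (NOT p3 OR NOT p4) — NOT p3 is true.
  17. (NOT p6 OR p5) — p5 is true.
  18. (NOT p9 OR p1) — p1 is true.
  19. (p2 OR p7) — p2 is true.
  20. (NOT p9 OR NOT p7) — NOT p7 is true.
  21. (p2 OR p1) — p1 is true.
  22. (NOT p6 OR p9 OR NOT p5) — p9 is true.

p1 = True, p2 = True, p3 = False, p4 = True, p5 = True, p6 = True, p7 = False, p8 = False, p9 = True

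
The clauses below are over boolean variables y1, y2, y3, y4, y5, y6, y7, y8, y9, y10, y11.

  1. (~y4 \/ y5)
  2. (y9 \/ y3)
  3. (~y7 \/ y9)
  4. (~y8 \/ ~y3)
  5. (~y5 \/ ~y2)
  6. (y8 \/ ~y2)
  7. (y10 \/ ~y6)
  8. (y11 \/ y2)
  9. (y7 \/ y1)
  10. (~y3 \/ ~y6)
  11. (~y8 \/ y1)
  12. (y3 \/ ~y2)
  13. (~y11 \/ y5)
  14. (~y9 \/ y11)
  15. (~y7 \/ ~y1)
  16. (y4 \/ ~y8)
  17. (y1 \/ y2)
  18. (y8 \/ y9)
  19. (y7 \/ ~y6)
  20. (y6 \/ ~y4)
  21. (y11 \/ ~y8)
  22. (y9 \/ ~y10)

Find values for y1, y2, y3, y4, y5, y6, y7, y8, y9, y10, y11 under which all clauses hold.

Set y1 = True and propagate.
  then y7 is forced to False.
  then y6 is forced to False.
  then y4 is forced to False.
  then y8 is forced to False.
  then y2 is forced to False.
  then y11 is forced to True.
  then y5 is forced to True.
  then y9 is forced to True.
y3, y10 are now unconstrained; take y3 = True, y10 = False.

y1=T, y2=F, y3=T, y4=F, y5=T, y6=F, y7=F, y8=F, y9=T, y10=F, y11=T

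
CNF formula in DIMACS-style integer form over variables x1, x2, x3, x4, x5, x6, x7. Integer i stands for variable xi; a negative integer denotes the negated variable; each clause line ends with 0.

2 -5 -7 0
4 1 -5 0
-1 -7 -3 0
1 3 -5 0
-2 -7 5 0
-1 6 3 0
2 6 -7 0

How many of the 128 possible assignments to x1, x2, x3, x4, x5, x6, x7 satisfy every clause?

Case analysis on x1 and x5:
  x1=1, x5=1: x4 free; 7 ways for (x2,x3,x6,x7) × 2^1 = 14.
  x1=1, x5=0: x4 free; 7 ways for (x2,x3,x6,x7) × 2^1 = 14.
  x1=0, x5=1: x6 free; 3 ways for (x2,x3,x4,x7) × 2^1 = 6.
  x1=0, x5=0: x3, x4 free; 5 ways for (x2,x6,x7) × 2^2 = 20.
Total: 14 + 14 + 6 + 20 = 54.

54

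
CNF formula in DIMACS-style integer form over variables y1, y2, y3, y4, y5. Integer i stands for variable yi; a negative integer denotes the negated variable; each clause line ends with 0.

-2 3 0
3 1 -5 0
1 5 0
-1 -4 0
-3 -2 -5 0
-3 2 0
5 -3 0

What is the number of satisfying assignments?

The models are:
  y1=T y2=F y3=F y4=F y5=F
  y1=T y2=F y3=F y4=F y5=T
Count: 2.

2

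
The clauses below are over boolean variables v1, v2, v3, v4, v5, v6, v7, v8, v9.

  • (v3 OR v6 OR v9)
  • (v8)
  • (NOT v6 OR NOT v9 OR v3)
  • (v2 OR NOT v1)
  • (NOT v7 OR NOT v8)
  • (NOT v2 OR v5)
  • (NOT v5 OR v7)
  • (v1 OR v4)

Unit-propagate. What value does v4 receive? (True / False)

Unit clause (v8) sets v8 = True.
(NOT v7 OR NOT v8) with v8 = True leaves only NOT v7, so v7 = False.
(v7 OR NOT v5) with v7 = False leaves only NOT v5, so v5 = False.
(NOT v2 OR v5) with v5 = False leaves only NOT v2, so v2 = False.
From (NOT v1 OR v2) and v2 = False: v1 = False.
(v4 OR v1): since v1 = False, the clause reduces to (v4). v4 = True.

True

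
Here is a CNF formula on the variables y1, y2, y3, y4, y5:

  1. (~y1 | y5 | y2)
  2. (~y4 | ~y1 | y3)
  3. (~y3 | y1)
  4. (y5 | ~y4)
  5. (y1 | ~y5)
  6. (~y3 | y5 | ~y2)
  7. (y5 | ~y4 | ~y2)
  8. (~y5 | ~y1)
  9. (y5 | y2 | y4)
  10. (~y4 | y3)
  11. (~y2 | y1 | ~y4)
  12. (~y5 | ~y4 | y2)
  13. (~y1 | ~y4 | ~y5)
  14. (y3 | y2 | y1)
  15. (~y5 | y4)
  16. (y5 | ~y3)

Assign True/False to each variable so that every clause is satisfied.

Try y1 = True.
  then y5 is forced to False.
  then y2 is forced to True.
  then y4 is forced to False.
  then y3 is forced to False.

y1=1, y2=1, y3=0, y4=0, y5=0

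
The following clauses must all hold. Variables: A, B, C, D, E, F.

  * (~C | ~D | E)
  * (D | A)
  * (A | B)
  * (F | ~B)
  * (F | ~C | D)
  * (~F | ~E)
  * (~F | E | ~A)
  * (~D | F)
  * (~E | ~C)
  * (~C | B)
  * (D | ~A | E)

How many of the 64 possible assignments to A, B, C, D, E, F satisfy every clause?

2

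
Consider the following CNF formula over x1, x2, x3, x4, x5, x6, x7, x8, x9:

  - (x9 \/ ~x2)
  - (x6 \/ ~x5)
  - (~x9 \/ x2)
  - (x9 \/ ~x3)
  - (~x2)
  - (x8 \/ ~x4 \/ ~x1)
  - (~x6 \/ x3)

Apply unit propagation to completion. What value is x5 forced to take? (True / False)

(~x2) is a unit clause: x2 = False.
In (x2 \/ ~x9), x2 is now false; ~x9 must hold, so x9 = False.
(~x3 \/ x9) with x9 = False leaves only ~x3, so x3 = False.
From (~x6 \/ x3) and x3 = False: x6 = False.
From (~x5 \/ x6) and x6 = False: x5 = False.

False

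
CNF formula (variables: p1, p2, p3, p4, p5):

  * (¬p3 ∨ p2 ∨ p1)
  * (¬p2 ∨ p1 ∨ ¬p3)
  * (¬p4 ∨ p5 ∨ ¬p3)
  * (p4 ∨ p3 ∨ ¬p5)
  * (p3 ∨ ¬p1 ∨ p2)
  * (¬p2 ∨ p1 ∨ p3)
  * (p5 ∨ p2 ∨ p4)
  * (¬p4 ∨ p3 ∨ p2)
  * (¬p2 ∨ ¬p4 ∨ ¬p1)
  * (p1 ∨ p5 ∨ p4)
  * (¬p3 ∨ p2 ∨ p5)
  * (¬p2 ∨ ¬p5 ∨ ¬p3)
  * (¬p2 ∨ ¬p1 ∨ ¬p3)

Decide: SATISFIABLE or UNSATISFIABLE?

SATISFIABLE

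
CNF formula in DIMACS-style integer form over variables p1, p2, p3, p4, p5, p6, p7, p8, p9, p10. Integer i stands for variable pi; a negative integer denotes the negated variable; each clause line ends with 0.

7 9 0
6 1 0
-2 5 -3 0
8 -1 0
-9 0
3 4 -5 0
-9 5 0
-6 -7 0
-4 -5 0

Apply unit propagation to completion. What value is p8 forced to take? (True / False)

(¬p9) is a unit clause: p9 = False.
In (p9 ∨ p7), p9 is now false; p7 must hold, so p7 = True.
(¬p6 ∨ ¬p7) with p7 = True leaves only ¬p6, so p6 = False.
In (p6 ∨ p1), p6 is now false; p1 must hold, so p1 = True.
From (¬p1 ∨ p8) and p1 = True: p8 = True.

True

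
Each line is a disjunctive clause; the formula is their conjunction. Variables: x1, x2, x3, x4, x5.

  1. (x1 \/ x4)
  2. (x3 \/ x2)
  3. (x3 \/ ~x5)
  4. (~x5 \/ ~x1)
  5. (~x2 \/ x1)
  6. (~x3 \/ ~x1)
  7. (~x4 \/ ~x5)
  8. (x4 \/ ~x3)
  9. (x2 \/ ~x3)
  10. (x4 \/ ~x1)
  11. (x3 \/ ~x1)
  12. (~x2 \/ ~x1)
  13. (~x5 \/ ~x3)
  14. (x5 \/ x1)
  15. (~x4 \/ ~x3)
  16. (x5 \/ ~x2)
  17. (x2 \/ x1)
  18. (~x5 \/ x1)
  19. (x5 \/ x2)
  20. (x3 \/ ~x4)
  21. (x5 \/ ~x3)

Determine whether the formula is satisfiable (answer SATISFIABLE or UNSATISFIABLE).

UNSATISFIABLE

x1 = True:
  propagation gives x5=False, x3=False; an empty clause results — contradiction.
x1 = False:
  propagation gives x4=True, x2=False; an empty clause results — contradiction.
Every branch closes, so no satisfying assignment exists.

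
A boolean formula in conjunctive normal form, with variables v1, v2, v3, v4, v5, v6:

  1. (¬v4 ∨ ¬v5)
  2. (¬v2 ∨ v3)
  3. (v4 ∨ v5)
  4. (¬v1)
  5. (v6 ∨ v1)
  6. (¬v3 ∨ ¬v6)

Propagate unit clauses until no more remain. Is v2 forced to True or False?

False

Unit clause (¬v1) sets v1 = False.
From (v6 ∨ v1) and v1 = False: v6 = True.
(¬v6 ∨ ¬v3) with v6 = True leaves only ¬v3, so v3 = False.
(¬v2 ∨ v3): since v3 = False, the clause reduces to (¬v2). v2 = False.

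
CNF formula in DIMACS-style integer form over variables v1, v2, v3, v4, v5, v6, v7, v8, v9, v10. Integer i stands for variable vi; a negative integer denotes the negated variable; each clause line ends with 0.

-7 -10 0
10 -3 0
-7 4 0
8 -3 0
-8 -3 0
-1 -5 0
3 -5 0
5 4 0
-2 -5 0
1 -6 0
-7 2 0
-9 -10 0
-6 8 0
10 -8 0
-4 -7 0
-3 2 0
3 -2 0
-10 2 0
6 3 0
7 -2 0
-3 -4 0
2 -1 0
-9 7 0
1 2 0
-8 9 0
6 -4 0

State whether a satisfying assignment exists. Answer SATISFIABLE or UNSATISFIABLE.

UNSATISFIABLE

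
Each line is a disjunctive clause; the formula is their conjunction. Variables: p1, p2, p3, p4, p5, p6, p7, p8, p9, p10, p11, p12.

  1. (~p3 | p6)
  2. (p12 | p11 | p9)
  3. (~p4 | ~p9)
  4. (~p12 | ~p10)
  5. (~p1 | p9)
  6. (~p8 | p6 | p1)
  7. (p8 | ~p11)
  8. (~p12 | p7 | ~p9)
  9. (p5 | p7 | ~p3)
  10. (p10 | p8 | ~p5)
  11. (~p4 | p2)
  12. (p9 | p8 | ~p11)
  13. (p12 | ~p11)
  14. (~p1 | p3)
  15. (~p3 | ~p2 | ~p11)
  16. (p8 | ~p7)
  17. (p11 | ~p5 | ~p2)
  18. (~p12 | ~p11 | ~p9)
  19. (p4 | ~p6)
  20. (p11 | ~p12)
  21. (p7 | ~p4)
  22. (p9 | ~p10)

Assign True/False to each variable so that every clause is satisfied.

p1 = False, p2 = True, p3 = False, p4 = False, p5 = False, p6 = False, p7 = False, p8 = False, p9 = True, p10 = True, p11 = False, p12 = False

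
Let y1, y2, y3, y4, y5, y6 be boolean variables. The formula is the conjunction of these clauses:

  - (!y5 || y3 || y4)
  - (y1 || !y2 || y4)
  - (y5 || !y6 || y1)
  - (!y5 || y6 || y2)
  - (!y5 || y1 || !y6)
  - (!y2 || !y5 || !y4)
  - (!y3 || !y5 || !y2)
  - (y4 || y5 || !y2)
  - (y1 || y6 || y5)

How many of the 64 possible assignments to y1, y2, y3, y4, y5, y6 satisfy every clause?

Case analysis on y5 and y2:
  y5=1, y2=1: a clause becomes empty — 0.
  y5=1, y2=0: remaining (y1,y3,y4,y6) ∈ {(1,0,1,1); (1,1,0,1); (1,1,1,1)} — 3.
  y5=0, y2=1: remaining (y1,y3,y4,y6) ∈ {(1,0,1,0); (1,0,1,1); (1,1,1,0); (1,1,1,1)} — 4.
  y5=0, y2=0: forces y1=1; y3, y4, y6 free → 2^3 = 8.
Total: 0 + 3 + 4 + 8 = 15.

15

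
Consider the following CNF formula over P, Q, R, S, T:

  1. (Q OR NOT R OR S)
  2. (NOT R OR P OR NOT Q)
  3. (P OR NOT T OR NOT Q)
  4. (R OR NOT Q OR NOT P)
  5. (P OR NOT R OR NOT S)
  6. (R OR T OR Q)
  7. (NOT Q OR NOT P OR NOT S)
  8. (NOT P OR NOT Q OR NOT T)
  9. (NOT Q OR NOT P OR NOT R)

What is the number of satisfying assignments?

Split on Q, then P.
  Q=T, P=T: a clause becomes empty — 0.
  Q=T, P=F: remaining (R,S,T) ∈ {(F,F,F); (F,T,F)} — 2.
  Q=F, P=T: remaining (R,S,T) ∈ {(F,F,T); (F,T,T); (T,T,F); (T,T,T)} — 4.
  Q=F, P=F: remaining (R,S,T) ∈ {(F,F,T); (F,T,T)} — 2.
Total: 0 + 2 + 4 + 2 = 8.

8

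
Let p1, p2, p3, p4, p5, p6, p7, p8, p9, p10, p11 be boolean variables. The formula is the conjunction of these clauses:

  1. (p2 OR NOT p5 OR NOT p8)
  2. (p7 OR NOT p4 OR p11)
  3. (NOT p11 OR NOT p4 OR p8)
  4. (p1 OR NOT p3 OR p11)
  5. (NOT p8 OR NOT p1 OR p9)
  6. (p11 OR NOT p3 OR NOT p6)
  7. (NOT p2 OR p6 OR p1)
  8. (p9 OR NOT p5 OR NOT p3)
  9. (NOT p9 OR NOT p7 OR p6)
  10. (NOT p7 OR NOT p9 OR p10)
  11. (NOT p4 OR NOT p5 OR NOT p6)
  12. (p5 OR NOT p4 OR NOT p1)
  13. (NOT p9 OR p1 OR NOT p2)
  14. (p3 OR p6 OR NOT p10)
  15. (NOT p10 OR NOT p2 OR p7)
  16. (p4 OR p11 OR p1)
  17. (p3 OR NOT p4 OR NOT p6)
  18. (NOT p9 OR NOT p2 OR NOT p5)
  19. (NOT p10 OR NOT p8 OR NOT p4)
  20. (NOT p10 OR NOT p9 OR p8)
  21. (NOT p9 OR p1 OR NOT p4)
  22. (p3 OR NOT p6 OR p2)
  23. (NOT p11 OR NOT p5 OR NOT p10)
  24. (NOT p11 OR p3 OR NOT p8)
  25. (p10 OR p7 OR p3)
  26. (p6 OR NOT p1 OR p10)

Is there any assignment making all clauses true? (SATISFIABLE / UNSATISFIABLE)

Branch on p1: take p1 = False.
Branch on p2: take p2 = False.
Branch on p3: take p3 = True.
  then p11 is forced to True.
For the remaining variables, p4 = False, p5 = False, p6 = True, p7 = True, p8 = True, p9 = True, p10 = True works.
So p1=F, p2=F, p3=T, p4=F, p5=F, p6=T, p7=T, p8=T, p9=T, p10=T, p11=T is a satisfying assignment.

SATISFIABLE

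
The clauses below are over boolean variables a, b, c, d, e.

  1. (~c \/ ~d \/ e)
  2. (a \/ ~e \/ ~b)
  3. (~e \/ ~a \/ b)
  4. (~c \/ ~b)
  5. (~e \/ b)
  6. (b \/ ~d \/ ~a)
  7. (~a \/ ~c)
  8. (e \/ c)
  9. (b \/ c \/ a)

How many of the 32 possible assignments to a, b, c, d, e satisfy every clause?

3

The models are:
  a=0 b=0 c=1 d=0 e=0
  a=1 b=1 c=0 d=0 e=1
  a=1 b=1 c=0 d=1 e=1
Count: 3.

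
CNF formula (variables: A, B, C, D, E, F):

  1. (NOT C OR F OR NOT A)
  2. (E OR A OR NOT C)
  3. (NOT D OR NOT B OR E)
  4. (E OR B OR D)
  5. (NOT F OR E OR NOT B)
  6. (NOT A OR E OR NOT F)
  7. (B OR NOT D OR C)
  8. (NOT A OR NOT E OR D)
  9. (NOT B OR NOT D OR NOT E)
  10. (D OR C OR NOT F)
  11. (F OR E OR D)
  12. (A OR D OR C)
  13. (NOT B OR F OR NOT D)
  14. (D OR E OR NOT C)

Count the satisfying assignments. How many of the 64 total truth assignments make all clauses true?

The models are:
  A=0 B=0 C=1 D=0 E=1 F=0
  A=0 B=0 C=1 D=0 E=1 F=1
  A=0 B=0 C=1 D=1 E=1 F=0
  A=0 B=0 C=1 D=1 E=1 F=1
  A=0 B=1 C=1 D=0 E=1 F=0
  A=0 B=1 C=1 D=0 E=1 F=1
  A=1 B=0 C=1 D=1 E=1 F=1
Count: 7.

7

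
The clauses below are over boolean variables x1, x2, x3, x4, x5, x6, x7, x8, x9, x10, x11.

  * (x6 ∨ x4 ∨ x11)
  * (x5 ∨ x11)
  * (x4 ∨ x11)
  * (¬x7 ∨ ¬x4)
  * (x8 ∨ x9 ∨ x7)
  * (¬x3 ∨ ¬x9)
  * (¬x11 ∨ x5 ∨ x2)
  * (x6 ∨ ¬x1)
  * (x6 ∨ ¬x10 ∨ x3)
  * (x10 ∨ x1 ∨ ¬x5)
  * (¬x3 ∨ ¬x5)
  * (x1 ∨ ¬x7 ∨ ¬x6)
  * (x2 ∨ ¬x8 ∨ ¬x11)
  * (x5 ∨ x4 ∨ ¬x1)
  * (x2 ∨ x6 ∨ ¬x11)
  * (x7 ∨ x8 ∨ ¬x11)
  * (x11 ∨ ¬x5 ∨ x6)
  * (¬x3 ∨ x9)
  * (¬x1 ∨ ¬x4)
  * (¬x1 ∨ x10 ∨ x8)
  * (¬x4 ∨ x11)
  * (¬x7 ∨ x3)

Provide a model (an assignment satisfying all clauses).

x1 = F, x2 = T, x3 = F, x4 = T, x5 = T, x6 = T, x7 = F, x8 = T, x9 = T, x10 = T, x11 = T

x2 occurs only positively in the remaining clauses — set x2 = True.
Set x1 = False and propagate.
Branch on x3: take x3 = False.
  then x7 is forced to False.
The remaining clauses are satisfied by x4 = True, x5 = True, x6 = True, x8 = True, x9 = True, x10 = True, x11 = True.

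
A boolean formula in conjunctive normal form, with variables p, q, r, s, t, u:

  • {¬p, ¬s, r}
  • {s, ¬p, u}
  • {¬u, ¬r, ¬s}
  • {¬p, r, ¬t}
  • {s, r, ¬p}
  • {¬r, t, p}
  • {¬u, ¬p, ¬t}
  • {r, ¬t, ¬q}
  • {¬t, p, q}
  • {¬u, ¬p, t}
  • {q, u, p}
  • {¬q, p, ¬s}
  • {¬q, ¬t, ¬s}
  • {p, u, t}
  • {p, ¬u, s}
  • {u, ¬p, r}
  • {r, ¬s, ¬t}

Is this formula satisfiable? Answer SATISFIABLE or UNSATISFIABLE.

SATISFIABLE

Try p = True.
For the remaining variables, q = True, r = True, s = True, t = False, u = False works.
Every clause has at least one true literal under this assignment.
So p=T, q=T, r=T, s=T, t=F, u=F is a satisfying assignment.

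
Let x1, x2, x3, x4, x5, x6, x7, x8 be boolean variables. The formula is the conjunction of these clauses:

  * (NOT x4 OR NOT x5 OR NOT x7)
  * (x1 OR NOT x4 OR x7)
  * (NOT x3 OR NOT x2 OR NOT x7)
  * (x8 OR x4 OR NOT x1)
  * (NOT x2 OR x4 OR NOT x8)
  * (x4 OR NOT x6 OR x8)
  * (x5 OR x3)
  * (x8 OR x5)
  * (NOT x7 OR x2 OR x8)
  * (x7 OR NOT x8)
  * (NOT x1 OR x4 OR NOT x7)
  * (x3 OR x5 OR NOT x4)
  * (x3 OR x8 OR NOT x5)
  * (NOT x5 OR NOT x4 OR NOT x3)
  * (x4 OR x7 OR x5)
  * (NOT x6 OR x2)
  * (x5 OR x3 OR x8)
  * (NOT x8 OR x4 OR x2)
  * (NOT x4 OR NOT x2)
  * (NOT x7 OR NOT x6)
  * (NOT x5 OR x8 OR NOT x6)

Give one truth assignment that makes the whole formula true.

x1=True  x2=False  x3=True  x4=True  x5=False  x6=False  x7=True  x8=True

x6 occurs only negated in the remaining clauses — set x6 = False.
Try x1 = True.
The remaining clauses are satisfied by x2 = False, x3 = True, x4 = True, x5 = False, x7 = True, x8 = True.
Check each clause:
  1. (NOT x4 OR NOT x5 OR NOT x7) — NOT x5 is true.
  2. (x7 OR NOT x4 OR x1) — x1 is true.
  3. (NOT x2 OR NOT x3 OR NOT x7) — NOT x2 is true.
  4. (x8 OR NOT x1 OR x4) — x8 is true.
  5. (NOT x2 OR x4 OR NOT x8) — x4 is true.
  6. (x8 OR x4 OR NOT x6) — x8 is true.
  7. (x3 OR x5) — x3 is true.
  8. (x5 OR x8) — x8 is true.
  9. (x2 OR NOT x7 OR x8) — x8 is true.
  10. (NOT x8 OR x7) — x7 is true.
  11. (x4 OR NOT x7 OR NOT x1) — x4 is true.
  12. (x3 OR NOT x4 OR x5) — x3 is true.
  13. (x8 OR NOT x5 OR x3) — x3 is true.
  14. (NOT x4 OR NOT x5 OR NOT x3) — NOT x5 is true.
  15. (x7 OR x5 OR x4) — x4 is true.
  16. (x2 OR NOT x6) — NOT x6 is true.
  17. (x5 OR x3 OR x8) — x8 is true.
  18. (x2 OR NOT x8 OR x4) — x4 is true.
  19. (NOT x2 OR NOT x4) — NOT x2 is true.
  20. (NOT x7 OR NOT x6) — NOT x6 is true.
  21. (NOT x5 OR x8 OR NOT x6) — x8 is true.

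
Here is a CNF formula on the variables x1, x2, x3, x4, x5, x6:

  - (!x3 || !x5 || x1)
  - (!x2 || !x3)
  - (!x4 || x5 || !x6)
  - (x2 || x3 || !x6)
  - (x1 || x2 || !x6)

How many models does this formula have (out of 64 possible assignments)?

31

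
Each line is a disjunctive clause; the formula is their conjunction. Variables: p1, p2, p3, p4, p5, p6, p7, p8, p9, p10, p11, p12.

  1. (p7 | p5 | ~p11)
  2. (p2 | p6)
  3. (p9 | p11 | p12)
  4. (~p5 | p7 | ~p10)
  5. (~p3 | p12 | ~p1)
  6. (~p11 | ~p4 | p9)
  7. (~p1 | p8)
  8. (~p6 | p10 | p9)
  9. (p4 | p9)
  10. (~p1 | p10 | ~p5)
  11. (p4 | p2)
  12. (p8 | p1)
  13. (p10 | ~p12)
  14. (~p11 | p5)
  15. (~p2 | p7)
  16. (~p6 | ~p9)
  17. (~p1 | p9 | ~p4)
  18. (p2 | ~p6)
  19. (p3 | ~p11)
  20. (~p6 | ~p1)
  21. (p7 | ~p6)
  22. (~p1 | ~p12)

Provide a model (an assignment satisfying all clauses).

Pure literal: p7 appears only positively; assign p7 = True.
p8 occurs only positively in the remaining clauses — set p8 = True.
Try p1 = False.
Branch on p2: take p2 = True.
For the remaining variables, p3 = True, p4 = True, p5 = True, p6 = False, p9 = True, p10 = False, p11 = False, p12 = False works.

p1 = F, p2 = T, p3 = T, p4 = T, p5 = T, p6 = F, p7 = T, p8 = T, p9 = T, p10 = F, p11 = F, p12 = F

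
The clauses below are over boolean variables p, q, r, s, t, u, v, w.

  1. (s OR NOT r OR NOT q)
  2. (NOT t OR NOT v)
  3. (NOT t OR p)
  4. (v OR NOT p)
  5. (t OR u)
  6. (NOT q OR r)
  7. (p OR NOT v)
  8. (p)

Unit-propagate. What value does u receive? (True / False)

True

Unit clause (p) sets p = True.
From (NOT p OR v) and p = True: v = True.
(NOT v OR NOT t) with v = True leaves only NOT t, so t = False.
From (u OR t) and t = False: u = True.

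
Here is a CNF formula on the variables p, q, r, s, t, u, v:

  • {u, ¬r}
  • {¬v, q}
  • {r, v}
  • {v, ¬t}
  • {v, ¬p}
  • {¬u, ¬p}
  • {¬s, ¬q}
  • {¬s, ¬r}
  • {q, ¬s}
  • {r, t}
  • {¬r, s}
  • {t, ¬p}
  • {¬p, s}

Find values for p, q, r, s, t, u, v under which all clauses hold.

p=False, q=True, r=False, s=False, t=True, u=False, v=True

Check each clause:
  1. {u, ¬r} — ¬r is true.
  2. {¬v, q} — q is true.
  3. {r, v} — v is true.
  4. {v, ¬t} — v is true.
  5. {¬p, v} — ¬p is true.
  6. {¬p, ¬u} — ¬u is true.
  7. {¬q, ¬s} — ¬s is true.
  8. {¬r, ¬s} — ¬s is true.
  9. {¬s, q} — q is true.
  10. {r, t} — t is true.
  11. {¬r, s} — ¬r is true.
  12. {t, ¬p} — t is true.
  13. {¬p, s} — ¬p is true.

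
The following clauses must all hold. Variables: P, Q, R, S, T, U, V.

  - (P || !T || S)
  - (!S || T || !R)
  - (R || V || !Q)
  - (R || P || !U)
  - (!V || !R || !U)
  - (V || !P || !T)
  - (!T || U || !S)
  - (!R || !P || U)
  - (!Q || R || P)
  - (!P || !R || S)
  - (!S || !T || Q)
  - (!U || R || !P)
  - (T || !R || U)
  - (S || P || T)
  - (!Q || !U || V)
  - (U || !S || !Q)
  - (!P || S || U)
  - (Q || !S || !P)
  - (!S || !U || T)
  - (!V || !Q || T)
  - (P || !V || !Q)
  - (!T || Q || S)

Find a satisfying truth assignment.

Branch on P: take P = False.
Try Q = False.
Set R = False and propagate.
  then U is forced to False.
For the remaining variables, S = True, T = False, V = False works.
Every clause has at least one true literal under this assignment.

P=0, Q=0, R=0, S=1, T=0, U=0, V=0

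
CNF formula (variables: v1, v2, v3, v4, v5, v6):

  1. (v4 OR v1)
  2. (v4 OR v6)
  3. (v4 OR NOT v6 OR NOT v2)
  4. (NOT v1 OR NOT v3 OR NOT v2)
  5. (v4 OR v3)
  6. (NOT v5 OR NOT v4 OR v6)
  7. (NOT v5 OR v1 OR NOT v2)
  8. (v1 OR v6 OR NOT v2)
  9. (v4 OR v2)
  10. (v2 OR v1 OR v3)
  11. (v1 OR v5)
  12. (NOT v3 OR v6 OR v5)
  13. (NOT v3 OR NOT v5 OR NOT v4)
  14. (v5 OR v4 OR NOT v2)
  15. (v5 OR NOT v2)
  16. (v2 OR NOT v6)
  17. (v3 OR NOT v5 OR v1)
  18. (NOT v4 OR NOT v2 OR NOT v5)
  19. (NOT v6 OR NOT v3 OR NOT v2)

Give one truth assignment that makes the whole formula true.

v1=T, v2=F, v3=F, v4=T, v5=F, v6=F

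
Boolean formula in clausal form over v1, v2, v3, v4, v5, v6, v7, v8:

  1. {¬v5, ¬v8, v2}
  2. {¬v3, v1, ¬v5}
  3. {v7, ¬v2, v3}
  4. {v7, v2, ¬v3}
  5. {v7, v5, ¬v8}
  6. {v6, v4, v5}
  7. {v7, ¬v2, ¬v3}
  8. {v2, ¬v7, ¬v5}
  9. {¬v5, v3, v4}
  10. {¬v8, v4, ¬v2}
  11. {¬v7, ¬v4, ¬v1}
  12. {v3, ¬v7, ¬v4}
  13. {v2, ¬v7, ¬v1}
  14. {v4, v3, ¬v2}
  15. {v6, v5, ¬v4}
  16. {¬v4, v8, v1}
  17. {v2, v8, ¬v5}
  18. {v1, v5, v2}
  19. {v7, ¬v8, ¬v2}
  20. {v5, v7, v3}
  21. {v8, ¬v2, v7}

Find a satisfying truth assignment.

v1=F, v2=T, v3=T, v4=T, v5=F, v6=T, v7=T, v8=T

Pure literal: v6 appears only positively; assign v6 = True.
Set v1 = False and propagate.
The remaining clauses are satisfied by v2 = True, v3 = True, v4 = True, v5 = False, v7 = True, v8 = True.
Every clause has at least one true literal under this assignment.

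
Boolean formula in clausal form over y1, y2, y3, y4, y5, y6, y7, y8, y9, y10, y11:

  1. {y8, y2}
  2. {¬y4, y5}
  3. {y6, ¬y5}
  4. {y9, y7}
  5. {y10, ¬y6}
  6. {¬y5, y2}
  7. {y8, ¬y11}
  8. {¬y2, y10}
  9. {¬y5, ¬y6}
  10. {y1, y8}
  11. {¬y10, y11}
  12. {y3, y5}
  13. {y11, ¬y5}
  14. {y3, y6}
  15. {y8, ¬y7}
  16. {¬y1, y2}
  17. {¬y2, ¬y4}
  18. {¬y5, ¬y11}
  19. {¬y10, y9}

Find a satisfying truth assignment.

Pure literal: y3 appears only positively; assign y3 = True.
Pure literal: y4 appears only negated; assign y4 = False.
Set y1 = False and propagate.
  then y8 is forced to True.
The remaining clauses are satisfied by y2 = True, y5 = False, y6 = True, y7 = True, y9 = True, y10 = True, y11 = True.
Every clause has at least one true literal under this assignment.

y1 = F, y2 = T, y3 = T, y4 = F, y5 = F, y6 = T, y7 = T, y8 = T, y9 = T, y10 = T, y11 = T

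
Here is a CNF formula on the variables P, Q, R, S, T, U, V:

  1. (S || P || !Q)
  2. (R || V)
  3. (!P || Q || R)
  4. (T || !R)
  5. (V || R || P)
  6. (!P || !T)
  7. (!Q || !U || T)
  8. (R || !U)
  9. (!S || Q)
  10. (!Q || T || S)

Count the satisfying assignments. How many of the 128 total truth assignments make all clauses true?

Case analysis on Q and R:
  Q=1, R=1: remaining (P,S,T,U,V) ∈ {(0,1,1,0,0); (0,1,1,0,1); (0,1,1,1,0); (0,1,1,1,1)} — 4.
  Q=1, R=0: remaining (P,S,T,U,V) ∈ {(0,1,0,0,1); (0,1,1,0,1); (1,1,0,0,1)} — 3.
  Q=0, R=1: remaining (P,S,T,U,V) ∈ {(0,0,1,0,0); (0,0,1,0,1); (0,0,1,1,0); (0,0,1,1,1)} — 4.
  Q=0, R=0: remaining (P,S,T,U,V) ∈ {(0,0,0,0,1); (0,0,1,0,1)} — 2.
Total: 4 + 3 + 4 + 2 = 13.

13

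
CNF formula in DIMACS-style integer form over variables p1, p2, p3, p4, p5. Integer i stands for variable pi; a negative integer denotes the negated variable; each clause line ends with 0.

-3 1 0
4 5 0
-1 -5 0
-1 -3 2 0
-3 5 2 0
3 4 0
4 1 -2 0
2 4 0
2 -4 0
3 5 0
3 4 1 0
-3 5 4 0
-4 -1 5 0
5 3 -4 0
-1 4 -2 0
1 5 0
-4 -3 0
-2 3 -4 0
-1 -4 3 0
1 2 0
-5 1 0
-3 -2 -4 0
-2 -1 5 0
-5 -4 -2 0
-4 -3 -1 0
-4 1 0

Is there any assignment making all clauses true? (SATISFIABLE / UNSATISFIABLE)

p4 = True:
  propagation gives p2=True, p3=False; an empty clause results — contradiction.
p4 = False:
  propagation gives p5=True, p1=False; an empty clause results — contradiction.
Every branch closes, so no satisfying assignment exists.

UNSATISFIABLE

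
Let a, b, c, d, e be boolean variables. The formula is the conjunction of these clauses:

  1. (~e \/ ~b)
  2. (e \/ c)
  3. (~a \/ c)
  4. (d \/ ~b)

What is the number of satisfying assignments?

12

Case analysis on b and c:
  b=1, c=1: remaining (a,d,e) ∈ {(0,1,0); (1,1,0)} — 2.
  b=1, c=0: a clause becomes empty — 0.
  b=0, c=1: a, d, e free → 2^3 = 8.
  b=0, c=0: remaining (a,d,e) ∈ {(0,0,1); (0,1,1)} — 2.
Total: 2 + 0 + 8 + 2 = 12.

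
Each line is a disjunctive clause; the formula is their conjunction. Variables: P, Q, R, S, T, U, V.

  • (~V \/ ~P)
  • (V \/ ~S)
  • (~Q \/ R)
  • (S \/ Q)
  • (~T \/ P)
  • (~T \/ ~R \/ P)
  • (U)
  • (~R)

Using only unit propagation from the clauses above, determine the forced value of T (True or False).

False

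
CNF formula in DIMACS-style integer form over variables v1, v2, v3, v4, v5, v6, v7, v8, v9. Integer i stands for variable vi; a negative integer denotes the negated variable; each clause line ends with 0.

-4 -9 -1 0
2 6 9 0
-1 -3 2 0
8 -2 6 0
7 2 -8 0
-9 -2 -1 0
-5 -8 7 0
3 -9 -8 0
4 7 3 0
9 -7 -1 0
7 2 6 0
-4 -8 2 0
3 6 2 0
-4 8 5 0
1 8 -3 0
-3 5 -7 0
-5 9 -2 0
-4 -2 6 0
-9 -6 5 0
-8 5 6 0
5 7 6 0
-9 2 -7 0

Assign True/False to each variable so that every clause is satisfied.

v1 = F, v2 = F, v3 = F, v4 = F, v5 = T, v6 = T, v7 = T, v8 = F, v9 = F

Try v1 = False.
The remaining clauses are satisfied by v2 = False, v3 = False, v4 = False, v5 = True, v6 = True, v7 = True, v8 = False, v9 = False.
Every clause has at least one true literal under this assignment.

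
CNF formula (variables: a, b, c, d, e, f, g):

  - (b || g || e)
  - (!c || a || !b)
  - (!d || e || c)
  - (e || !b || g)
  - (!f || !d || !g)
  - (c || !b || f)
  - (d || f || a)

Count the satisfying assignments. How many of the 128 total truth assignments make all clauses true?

Case analysis on b and c:
  b=T, c=T: 10 of the 32 assignments to (a,d,e,f,g) work.
  b=T, c=F: a free; 4 ways for (d,e,f,g) × 2^1 = 8.
  b=F, c=T: 17 of the 32 assignments to (a,d,e,f,g) work.
  b=F, c=F: 15 of the 32 assignments to (a,d,e,f,g) work.
Total: 10 + 8 + 17 + 15 = 50.

50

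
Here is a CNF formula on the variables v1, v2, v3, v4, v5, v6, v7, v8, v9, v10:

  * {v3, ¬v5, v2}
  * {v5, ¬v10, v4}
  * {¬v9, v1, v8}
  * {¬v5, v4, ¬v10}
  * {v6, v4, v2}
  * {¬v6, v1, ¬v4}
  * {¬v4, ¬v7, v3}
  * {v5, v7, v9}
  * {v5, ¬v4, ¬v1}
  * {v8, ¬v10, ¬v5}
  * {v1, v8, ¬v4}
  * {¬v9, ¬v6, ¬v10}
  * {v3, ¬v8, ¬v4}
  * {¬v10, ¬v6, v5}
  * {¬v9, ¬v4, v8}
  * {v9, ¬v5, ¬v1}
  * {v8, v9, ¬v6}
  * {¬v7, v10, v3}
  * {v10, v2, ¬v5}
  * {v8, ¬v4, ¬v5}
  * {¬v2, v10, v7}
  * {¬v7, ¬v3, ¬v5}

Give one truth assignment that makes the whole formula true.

v1 = True, v2 = True, v3 = True, v4 = False, v5 = False, v6 = False, v7 = True, v8 = False, v9 = False, v10 = False

Branch on v1: take v1 = True.
The remaining clauses are satisfied by v2 = True, v3 = True, v4 = False, v5 = False, v6 = False, v7 = True, v8 = False, v9 = False, v10 = False.
Every clause has at least one true literal under this assignment.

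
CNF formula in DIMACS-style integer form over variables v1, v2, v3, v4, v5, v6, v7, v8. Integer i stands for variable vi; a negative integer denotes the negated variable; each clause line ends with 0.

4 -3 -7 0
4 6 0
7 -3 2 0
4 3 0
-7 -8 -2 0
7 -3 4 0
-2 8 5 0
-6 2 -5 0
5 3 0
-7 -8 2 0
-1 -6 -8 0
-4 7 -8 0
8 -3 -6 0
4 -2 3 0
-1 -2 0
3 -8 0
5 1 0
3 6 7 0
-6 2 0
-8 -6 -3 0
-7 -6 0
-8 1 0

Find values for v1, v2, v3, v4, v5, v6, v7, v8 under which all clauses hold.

Set v1 = False and propagate.
  then v5 is forced to True.
  then v8 is forced to False.
Branch on v2: take v2 = True.
The remaining clauses are satisfied by v3 = False, v4 = True, v6 = False, v7 = True.
Every clause has at least one true literal under this assignment.
Check each clause:
  1. {v4, ¬v3, ¬v7} — v4 is true.
  2. {v4, v6} — v4 is true.
  3. {v7, ¬v3, v2} — v2 is true.
  4. {v4, v3} — v4 is true.
  5. {¬v8, ¬v2, ¬v7} — ¬v8 is true.
  6. {v7, v4, ¬v3} — v4 is true.
  7. {v5, ¬v2, v8} — v5 is true.
  8. {v2, ¬v6, ¬v5} — ¬v6 is true.
  9. {v3, v5} — v5 is true.
  10. {v2, ¬v8, ¬v7} — ¬v8 is true.
  11. {¬v1, ¬v8, ¬v6} — ¬v8 is true.
  12. {¬v4, v7, ¬v8} — ¬v8 is true.
  13. {¬v6, v8, ¬v3} — ¬v6 is true.
  14. {¬v2, v4, v3} — v4 is true.
  15. {¬v1, ¬v2} — ¬v1 is true.
  16. {v3, ¬v8} — ¬v8 is true.
  17. {v5, v1} — v5 is true.
  18. {v6, v7, v3} — v7 is true.
  19. {¬v6, v2} — ¬v6 is true.
  20. {¬v3, ¬v6, ¬v8} — ¬v8 is true.
  21. {¬v6, ¬v7} — ¬v6 is true.
  22. {¬v8, v1} — ¬v8 is true.

v1=0, v2=1, v3=0, v4=1, v5=1, v6=0, v7=1, v8=0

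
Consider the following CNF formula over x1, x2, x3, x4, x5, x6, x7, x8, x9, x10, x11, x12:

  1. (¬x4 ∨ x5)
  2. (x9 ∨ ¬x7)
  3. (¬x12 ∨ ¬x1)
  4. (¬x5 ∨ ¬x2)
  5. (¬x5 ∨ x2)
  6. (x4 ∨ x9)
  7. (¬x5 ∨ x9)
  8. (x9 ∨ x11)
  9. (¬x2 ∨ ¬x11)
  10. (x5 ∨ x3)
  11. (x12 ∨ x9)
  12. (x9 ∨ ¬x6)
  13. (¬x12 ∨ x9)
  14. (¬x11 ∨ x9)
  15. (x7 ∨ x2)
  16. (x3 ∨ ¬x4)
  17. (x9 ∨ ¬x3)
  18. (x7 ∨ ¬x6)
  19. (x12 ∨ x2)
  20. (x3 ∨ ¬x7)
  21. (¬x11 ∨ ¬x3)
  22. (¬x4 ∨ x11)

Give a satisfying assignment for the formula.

x1=1  x2=1  x3=1  x4=0  x5=0  x6=0  x7=1  x8=0  x9=1  x10=1  x11=0  x12=0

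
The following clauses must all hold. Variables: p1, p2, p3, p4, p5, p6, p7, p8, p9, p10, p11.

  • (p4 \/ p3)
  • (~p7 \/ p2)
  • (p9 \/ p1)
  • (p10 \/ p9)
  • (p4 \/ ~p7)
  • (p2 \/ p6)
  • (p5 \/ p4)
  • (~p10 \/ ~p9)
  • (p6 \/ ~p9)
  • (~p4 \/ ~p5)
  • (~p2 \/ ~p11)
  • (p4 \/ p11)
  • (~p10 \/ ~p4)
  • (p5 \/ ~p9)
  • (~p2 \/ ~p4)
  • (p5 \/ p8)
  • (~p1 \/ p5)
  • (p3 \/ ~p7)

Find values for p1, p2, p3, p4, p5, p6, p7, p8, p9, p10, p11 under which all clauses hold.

p1=T, p2=F, p3=T, p4=F, p5=T, p6=T, p7=F, p8=F, p9=F, p10=T, p11=T

p3 occurs only positively in the remaining clauses — set p3 = True.
p6 occurs only positively in the remaining clauses — set p6 = True.
Branch on p1: take p1 = True.
  then p5 is forced to True.
  then p4 is forced to False.
  then p7 is forced to False.
  then p11 is forced to True.
  then p2 is forced to False.
Try p9 = False.
  then p10 is forced to True.
p8 is now unconstrained; take p8 = False.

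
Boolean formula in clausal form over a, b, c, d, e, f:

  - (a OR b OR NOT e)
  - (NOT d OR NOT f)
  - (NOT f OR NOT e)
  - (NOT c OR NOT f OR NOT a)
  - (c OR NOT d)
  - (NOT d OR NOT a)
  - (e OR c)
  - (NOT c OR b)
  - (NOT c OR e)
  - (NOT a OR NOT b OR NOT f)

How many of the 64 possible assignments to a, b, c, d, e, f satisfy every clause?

The models are:
  a=0 b=1 c=0 d=0 e=1 f=0
  a=0 b=1 c=1 d=0 e=1 f=0
  a=0 b=1 c=1 d=1 e=1 f=0
  a=1 b=0 c=0 d=0 e=1 f=0
  a=1 b=1 c=0 d=0 e=1 f=0
  a=1 b=1 c=1 d=0 e=1 f=0
That's 6 in total.

6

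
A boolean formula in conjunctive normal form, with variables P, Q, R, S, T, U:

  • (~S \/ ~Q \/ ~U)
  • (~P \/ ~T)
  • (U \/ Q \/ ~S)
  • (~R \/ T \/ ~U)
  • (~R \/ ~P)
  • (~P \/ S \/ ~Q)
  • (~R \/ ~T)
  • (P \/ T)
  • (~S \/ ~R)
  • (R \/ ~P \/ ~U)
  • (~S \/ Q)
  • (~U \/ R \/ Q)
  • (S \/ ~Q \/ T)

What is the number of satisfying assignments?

6

The models are:
  P=F Q=F R=F S=F T=T U=F
  P=F Q=T R=F S=F T=T U=F
  P=F Q=T R=F S=F T=T U=T
  P=F Q=T R=F S=T T=T U=F
  P=T Q=F R=F S=F T=F U=F
  P=T Q=T R=F S=T T=F U=F
That's 6 in total.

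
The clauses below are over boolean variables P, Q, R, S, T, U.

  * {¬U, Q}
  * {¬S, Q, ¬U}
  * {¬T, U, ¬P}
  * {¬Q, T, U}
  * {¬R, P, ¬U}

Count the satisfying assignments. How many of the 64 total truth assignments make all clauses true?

28

Split on U, then Q.
  U=1, Q=1: S, T free; 3 ways for (P,R) × 2^2 = 12.
  U=1, Q=0: a clause becomes empty — 0.
  U=0, Q=1: remaining (P,R,S,T) ∈ {(0,0,0,1); (0,0,1,1); (0,1,0,1); (0,1,1,1)} — 4.
  U=0, Q=0: R, S free; 3 ways for (P,T) × 2^2 = 12.
Total: 12 + 0 + 4 + 12 = 28.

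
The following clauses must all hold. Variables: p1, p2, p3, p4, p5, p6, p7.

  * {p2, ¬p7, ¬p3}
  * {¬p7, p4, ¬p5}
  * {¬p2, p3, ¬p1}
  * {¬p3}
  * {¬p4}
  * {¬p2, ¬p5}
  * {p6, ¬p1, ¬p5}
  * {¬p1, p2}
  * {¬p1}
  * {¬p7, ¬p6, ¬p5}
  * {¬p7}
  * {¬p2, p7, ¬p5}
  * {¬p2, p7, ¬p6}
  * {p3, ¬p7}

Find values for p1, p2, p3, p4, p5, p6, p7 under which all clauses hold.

(¬p3) is a unit clause, so p3 = False.
The clause (¬p4) is unit: p4 must be False.
Unit propagation: (¬p1) forces p1 = False.
(¬p7) is a unit clause, so p7 = False.
Pure literal: p5 appears only negated; assign p5 = False.
Pure literal: p6 appears only negated; assign p6 = False.
p2 is now unconstrained; take p2 = True.
Every clause has at least one true literal under this assignment.

p1 = 0  p2 = 1  p3 = 0  p4 = 0  p5 = 0  p6 = 0  p7 = 0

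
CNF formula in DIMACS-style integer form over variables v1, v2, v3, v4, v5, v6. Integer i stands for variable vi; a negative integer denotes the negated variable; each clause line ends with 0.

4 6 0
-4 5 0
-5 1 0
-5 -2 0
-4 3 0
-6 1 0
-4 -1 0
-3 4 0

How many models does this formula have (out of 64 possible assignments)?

The models are:
  v1=1 v2=0 v3=0 v4=0 v5=0 v6=1
  v1=1 v2=0 v3=0 v4=0 v5=1 v6=1
  v1=1 v2=1 v3=0 v4=0 v5=0 v6=1
That's 3 in total.

3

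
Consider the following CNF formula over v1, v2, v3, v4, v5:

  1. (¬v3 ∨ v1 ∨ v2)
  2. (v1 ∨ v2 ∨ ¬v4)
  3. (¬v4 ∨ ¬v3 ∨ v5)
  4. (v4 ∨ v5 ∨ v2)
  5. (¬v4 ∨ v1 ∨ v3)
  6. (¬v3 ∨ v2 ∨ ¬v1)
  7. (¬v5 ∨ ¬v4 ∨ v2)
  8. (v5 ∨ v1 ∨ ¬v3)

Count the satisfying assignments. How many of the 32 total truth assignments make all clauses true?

14

Split on v1, then v2.
  v1=T, v2=T: 7 of the 8 assignments to (v3,v4,v5) work.
  v1=T, v2=F: remaining (v3,v4,v5) ∈ {(F,F,T); (F,T,F)} — 2.
  v1=F, v2=T: remaining (v3,v4,v5) ∈ {(F,F,F); (F,F,T); (T,F,T); (T,T,T)} — 4.
  v1=F, v2=F: remaining (v3,v4,v5) ∈ {(F,F,T)} — 1.
Total: 7 + 2 + 4 + 1 = 14.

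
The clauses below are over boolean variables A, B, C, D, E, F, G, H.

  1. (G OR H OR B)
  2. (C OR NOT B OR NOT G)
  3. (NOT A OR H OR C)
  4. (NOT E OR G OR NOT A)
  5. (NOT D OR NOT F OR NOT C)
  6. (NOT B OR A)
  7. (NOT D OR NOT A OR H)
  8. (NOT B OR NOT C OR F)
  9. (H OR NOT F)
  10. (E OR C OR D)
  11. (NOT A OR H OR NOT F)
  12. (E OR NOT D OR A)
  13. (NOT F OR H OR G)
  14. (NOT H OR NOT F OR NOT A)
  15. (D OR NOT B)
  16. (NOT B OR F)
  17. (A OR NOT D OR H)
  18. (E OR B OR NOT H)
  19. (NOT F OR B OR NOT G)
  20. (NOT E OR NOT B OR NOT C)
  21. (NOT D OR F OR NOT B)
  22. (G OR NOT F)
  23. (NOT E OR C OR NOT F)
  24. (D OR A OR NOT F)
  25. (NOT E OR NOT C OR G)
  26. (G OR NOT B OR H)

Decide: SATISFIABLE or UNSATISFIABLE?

SATISFIABLE

Branch on A: take A = False.
  then B is forced to False.
Try C = False.
Try D = False.
  then E is forced to True.
  then F is forced to False.
The remaining clauses are satisfied by G = True, H = False.
So A=F, B=F, C=F, D=F, E=T, F=F, G=T, H=F is a satisfying assignment.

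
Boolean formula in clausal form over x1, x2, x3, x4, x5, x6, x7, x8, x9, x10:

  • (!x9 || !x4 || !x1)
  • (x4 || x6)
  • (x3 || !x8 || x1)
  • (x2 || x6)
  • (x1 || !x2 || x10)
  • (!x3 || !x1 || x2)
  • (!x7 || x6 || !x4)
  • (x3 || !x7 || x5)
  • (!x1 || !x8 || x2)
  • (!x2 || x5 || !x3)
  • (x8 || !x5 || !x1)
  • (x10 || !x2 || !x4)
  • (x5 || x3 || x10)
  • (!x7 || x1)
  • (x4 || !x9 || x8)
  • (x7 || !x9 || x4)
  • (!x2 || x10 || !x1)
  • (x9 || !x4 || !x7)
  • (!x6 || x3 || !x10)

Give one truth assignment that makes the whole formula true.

x1=F, x2=T, x3=T, x4=T, x5=T, x6=T, x7=F, x8=T, x9=F, x10=T

Check each clause:
  1. (!x9 || !x1 || !x4) — !x1 is true.
  2. (x6 || x4) — x4 is true.
  3. (!x8 || x3 || x1) — x3 is true.
  4. (x2 || x6) — x2 is true.
  5. (x1 || !x2 || x10) — x10 is true.
  6. (!x3 || !x1 || x2) — x2 is true.
  7. (!x4 || !x7 || x6) — !x7 is true.
  8. (!x7 || x3 || x5) — !x7 is true.
  9. (!x1 || x2 || !x8) — x2 is true.
  10. (x5 || !x3 || !x2) — x5 is true.
  11. (!x5 || x8 || !x1) — x8 is true.
  12. (x10 || !x2 || !x4) — x10 is true.
  13. (x3 || x10 || x5) — x10 is true.
  14. (x1 || !x7) — !x7 is true.
  15. (x8 || x4 || !x9) — x8 is true.
  16. (x4 || x7 || !x9) — x4 is true.
  17. (x10 || !x1 || !x2) — x10 is true.
  18. (!x7 || x9 || !x4) — !x7 is true.
  19. (!x10 || !x6 || x3) — x3 is true.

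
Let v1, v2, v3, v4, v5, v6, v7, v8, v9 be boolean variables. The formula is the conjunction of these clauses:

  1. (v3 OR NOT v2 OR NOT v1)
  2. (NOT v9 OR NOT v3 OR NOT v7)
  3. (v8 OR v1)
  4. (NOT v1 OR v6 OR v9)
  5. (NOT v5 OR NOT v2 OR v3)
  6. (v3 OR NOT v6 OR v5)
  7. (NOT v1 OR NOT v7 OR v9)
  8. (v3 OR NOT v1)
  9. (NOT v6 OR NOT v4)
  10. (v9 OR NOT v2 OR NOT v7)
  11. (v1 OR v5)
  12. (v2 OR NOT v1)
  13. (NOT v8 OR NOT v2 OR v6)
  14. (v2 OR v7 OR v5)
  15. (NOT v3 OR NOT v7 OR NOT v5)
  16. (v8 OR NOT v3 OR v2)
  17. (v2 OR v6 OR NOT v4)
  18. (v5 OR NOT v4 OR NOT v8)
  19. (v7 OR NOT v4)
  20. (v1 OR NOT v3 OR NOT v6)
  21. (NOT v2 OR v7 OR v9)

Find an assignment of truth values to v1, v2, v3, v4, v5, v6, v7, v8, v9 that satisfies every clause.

v4 occurs only negated in the remaining clauses — set v4 = False.
Set v1 = True and propagate.
  then v3 is forced to True.
  then v2 is forced to True.
For the remaining variables, v5 = True, v6 = False, v7 = False, v8 = False, v9 = True works.

v1=T  v2=T  v3=T  v4=F  v5=T  v6=F  v7=F  v8=F  v9=T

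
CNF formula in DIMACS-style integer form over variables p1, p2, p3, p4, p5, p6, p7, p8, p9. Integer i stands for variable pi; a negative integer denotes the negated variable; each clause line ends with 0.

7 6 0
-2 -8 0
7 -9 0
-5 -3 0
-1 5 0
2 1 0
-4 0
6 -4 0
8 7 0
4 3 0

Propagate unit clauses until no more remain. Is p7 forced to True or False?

(~p4) stands alone — p4 = False.
In (p3 \/ p4), p4 is now false; p3 must hold, so p3 = True.
(~p3 \/ ~p5): since p3 = True, the clause reduces to (~p5). p5 = False.
(p5 \/ ~p1): since p5 = False, the clause reduces to (~p1). p1 = False.
(p2 \/ p1): since p1 = False, the clause reduces to (p2). p2 = True.
In (~p8 \/ ~p2), ~p2 is now false; ~p8 must hold, so p8 = False.
(p7 \/ p8) with p8 = False leaves only p7, so p7 = True.

True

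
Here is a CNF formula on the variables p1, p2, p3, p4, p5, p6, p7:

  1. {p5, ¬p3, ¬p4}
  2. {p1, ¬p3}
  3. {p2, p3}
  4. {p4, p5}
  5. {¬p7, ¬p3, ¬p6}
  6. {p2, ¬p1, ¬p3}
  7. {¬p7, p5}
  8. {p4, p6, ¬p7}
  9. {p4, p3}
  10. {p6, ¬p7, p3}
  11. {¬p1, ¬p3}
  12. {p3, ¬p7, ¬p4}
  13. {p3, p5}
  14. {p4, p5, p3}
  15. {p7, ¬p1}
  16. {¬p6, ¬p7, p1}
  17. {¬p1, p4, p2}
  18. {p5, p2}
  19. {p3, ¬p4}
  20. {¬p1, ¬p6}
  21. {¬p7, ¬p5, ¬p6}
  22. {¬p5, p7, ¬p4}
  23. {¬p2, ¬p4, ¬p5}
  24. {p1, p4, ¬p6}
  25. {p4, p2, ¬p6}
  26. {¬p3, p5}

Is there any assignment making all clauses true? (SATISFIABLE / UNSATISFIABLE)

UNSATISFIABLE

p3 = True:
  propagation gives p1=True; an empty clause results — contradiction.
p3 = False:
  propagation gives p2=True, p4=True; an empty clause results — contradiction.
Every branch closes, so no satisfying assignment exists.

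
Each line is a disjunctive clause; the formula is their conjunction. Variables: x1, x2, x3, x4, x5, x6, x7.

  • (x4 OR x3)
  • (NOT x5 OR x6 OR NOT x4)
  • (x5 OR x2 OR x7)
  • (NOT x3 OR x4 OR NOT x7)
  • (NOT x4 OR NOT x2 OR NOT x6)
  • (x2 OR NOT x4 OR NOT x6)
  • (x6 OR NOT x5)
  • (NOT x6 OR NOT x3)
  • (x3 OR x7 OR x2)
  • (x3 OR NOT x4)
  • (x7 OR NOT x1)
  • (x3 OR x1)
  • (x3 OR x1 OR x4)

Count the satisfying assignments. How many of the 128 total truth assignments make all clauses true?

6

The models are:
  x1=F x2=F x3=T x4=T x5=F x6=F x7=T
  x1=F x2=T x3=T x4=F x5=F x6=F x7=F
  x1=F x2=T x3=T x4=T x5=F x6=F x7=F
  x1=F x2=T x3=T x4=T x5=F x6=F x7=T
  x1=T x2=F x3=T x4=T x5=F x6=F x7=T
  x1=T x2=T x3=T x4=T x5=F x6=F x7=T
That's 6 in total.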